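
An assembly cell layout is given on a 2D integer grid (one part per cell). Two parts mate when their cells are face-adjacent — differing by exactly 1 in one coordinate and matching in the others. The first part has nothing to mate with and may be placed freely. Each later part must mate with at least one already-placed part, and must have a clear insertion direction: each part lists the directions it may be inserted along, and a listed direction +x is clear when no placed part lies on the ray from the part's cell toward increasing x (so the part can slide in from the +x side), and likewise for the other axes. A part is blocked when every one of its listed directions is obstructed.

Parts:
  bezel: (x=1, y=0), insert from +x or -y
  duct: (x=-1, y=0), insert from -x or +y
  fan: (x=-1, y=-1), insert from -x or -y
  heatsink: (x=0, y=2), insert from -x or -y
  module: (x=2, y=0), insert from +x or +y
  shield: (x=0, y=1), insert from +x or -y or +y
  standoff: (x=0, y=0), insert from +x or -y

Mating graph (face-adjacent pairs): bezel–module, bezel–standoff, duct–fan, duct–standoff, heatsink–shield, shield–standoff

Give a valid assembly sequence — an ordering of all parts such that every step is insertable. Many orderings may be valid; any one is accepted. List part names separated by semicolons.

1. module@(2, 0) [+x clear] — {module}
2. bezel@(1, 0) [-y clear] — {bezel, module}
3. standoff@(0, 0) [-y clear] — {bezel, module, standoff}
4. duct@(-1, 0) [-x clear] — {bezel, duct, module, standoff}
5. fan@(-1, -1) [-x clear] — {bezel, duct, fan, module, standoff}
6. shield@(0, 1) [+x clear] — {bezel, duct, fan, module, shield, standoff}
7. heatsink@(0, 2) [-x clear] — {bezel, duct, fan, heatsink, module, shield, standoff}

module; bezel; standoff; duct; fan; shield; heatsink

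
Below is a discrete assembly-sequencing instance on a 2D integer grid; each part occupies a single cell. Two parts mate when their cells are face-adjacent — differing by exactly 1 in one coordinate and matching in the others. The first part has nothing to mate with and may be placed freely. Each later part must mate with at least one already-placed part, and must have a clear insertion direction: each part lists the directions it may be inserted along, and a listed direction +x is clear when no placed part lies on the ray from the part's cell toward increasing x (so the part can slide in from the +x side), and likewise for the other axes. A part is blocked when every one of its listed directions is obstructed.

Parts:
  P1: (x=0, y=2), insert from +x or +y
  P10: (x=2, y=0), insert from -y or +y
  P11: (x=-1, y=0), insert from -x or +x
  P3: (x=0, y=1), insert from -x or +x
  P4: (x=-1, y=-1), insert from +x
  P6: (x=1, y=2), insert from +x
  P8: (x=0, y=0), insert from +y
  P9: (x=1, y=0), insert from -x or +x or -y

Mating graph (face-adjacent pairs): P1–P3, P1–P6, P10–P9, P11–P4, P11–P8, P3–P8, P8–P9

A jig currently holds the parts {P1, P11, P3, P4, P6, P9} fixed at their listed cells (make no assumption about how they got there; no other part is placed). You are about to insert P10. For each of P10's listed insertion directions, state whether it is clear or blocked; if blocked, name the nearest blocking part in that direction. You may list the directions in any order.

-y: ray from P10(2, 0) has no placed part ⇒ clear
+y: ray from P10(2, 0) has no placed part ⇒ clear

+y: clear; -y: clear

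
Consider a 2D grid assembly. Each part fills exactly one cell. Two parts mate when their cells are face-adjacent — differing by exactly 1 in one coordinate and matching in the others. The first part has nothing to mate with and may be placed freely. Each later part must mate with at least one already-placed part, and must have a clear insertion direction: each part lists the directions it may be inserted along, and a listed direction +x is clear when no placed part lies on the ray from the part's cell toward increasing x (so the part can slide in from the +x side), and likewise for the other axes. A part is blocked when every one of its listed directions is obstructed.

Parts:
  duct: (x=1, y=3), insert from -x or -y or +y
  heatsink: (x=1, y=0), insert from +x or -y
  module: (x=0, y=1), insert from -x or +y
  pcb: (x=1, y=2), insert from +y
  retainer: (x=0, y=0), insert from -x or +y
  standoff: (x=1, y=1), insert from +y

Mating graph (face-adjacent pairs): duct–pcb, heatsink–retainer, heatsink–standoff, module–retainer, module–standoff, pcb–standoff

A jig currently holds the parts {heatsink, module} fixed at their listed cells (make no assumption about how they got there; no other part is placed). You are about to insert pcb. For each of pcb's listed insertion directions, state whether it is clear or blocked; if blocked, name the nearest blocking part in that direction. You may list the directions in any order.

+y: ray from pcb(1, 2) has no placed part ⇒ clear

+y: clear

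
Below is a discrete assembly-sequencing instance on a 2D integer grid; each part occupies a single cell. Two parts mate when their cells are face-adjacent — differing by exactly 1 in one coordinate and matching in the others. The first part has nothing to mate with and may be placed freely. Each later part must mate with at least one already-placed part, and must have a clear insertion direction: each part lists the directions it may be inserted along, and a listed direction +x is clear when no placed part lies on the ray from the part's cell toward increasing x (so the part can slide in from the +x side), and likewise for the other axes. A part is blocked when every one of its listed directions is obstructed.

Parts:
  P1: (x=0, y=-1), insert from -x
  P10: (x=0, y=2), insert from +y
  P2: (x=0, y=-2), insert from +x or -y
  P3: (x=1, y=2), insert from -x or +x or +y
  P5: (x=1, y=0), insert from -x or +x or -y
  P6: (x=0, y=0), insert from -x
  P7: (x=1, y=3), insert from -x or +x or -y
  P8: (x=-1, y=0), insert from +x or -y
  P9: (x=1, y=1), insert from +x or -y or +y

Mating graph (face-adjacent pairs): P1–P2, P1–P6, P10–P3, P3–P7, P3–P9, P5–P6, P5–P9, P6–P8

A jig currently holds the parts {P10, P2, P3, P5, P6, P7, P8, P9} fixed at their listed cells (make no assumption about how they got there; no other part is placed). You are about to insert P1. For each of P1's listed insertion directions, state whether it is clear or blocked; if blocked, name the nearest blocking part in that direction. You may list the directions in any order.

-x: ray from P1(0, -1) has no placed part ⇒ clear

-x: clear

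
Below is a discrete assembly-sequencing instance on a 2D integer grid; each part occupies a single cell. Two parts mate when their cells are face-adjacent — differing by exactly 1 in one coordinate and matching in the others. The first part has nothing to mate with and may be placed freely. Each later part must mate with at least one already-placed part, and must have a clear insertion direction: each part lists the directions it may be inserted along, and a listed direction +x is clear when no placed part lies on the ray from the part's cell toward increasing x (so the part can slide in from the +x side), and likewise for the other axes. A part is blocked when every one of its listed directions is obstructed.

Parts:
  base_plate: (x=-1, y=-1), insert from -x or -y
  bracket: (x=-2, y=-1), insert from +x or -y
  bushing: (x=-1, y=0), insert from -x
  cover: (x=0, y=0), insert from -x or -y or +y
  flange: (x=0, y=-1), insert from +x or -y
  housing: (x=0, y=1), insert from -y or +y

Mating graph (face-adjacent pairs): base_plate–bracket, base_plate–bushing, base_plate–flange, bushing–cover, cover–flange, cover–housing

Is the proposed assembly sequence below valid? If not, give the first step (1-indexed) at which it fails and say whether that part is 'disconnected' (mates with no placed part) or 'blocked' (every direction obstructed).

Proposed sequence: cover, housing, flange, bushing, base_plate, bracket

1. cover@(0, 0) [-x clear] — {cover}
2. housing@(0, 1) [+y clear] — {cover, housing}
3. flange@(0, -1) [+x clear] — {cover, flange, housing}
4. bushing@(-1, 0) [-x clear] — {bushing, cover, flange, housing}
5. base_plate@(-1, -1) [-x clear] — {base_plate, bushing, cover, flange, housing}
6. bracket@(-2, -1) [-y clear] — {base_plate, bracket, bushing, cover, flange, housing}

Valid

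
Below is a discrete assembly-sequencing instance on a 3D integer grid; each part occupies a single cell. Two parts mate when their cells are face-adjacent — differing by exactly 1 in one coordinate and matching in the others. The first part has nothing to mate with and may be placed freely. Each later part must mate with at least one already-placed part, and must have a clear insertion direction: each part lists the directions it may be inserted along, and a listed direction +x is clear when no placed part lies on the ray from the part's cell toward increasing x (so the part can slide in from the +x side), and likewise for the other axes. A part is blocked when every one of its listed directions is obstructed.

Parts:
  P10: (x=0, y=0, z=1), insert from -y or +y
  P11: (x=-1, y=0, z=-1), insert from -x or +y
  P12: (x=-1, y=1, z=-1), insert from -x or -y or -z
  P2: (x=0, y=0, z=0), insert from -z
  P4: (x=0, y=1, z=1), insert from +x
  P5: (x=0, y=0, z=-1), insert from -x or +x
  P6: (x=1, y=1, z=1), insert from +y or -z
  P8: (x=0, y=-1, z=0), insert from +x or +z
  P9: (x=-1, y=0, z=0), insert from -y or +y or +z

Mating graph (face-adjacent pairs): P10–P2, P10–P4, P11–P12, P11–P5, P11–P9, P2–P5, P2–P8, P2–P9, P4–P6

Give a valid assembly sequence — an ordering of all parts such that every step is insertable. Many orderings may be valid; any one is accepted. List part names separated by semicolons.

P2; P5; P11; P10; P4; P6; P8; P12; P9

1. P2@(0, 0, 0) [-z clear] — {P2}
2. P5@(0, 0, -1) [-x clear] — {P2, P5}
3. P11@(-1, 0, -1) [-x clear] — {P11, P2, P5}
4. P10@(0, 0, 1) [-y clear] — {P10, P11, P2, P5}
5. P4@(0, 1, 1) [+x clear] — {P10, P11, P2, P4, P5}
6. P6@(1, 1, 1) [+y clear] — {P10, P11, P2, P4, P5, P6}
7. P8@(0, -1, 0) [+x clear] — {P10, P11, P2, P4, P5, P6, P8}
8. P12@(-1, 1, -1) [-x clear] — {P10, P11, P12, P2, P4, P5, P6, P8}
9. P9@(-1, 0, 0) [-y clear] — {P10, P11, P12, P2, P4, P5, P6, P8, P9}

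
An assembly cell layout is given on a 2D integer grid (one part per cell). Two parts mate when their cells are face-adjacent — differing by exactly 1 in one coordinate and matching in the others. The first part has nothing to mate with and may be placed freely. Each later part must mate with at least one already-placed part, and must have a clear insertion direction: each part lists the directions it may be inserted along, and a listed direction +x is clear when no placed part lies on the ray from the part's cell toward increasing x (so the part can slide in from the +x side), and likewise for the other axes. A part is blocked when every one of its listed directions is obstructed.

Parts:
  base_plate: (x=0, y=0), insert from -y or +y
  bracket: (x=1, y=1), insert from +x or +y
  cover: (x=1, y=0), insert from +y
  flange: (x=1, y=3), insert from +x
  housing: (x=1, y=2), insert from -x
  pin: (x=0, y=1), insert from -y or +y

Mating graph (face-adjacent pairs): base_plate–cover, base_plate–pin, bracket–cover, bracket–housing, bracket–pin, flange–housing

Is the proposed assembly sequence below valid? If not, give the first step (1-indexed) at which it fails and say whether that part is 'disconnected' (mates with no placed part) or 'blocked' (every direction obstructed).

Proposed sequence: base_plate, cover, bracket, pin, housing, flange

1. base_plate@(0, 0) [-y clear] — {base_plate}
2. cover@(1, 0) [+y clear] — {base_plate, cover}
3. bracket@(1, 1) [+x clear] — {base_plate, bracket, cover}
4. pin@(0, 1) [+y clear] — {base_plate, bracket, cover, pin}
5. housing@(1, 2) [-x clear] — {base_plate, bracket, cover, housing, pin}
6. flange@(1, 3) [+x clear] — {base_plate, bracket, cover, flange, housing, pin}

Valid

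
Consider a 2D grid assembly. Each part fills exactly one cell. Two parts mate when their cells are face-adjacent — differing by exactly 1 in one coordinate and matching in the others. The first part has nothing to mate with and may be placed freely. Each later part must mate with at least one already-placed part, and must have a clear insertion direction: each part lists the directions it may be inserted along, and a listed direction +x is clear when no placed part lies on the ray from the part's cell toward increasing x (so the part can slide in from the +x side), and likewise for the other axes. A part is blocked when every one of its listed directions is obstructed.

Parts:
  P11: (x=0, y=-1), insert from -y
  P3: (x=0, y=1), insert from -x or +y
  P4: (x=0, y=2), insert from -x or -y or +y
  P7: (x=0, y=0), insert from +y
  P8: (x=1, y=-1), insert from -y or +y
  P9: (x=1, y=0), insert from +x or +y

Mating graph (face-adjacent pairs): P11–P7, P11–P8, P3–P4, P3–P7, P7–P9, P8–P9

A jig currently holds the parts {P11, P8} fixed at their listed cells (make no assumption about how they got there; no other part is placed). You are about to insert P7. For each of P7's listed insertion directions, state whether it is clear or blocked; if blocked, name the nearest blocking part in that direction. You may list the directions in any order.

+y: clear

+y: ray from P7(0, 0) has no placed part ⇒ clear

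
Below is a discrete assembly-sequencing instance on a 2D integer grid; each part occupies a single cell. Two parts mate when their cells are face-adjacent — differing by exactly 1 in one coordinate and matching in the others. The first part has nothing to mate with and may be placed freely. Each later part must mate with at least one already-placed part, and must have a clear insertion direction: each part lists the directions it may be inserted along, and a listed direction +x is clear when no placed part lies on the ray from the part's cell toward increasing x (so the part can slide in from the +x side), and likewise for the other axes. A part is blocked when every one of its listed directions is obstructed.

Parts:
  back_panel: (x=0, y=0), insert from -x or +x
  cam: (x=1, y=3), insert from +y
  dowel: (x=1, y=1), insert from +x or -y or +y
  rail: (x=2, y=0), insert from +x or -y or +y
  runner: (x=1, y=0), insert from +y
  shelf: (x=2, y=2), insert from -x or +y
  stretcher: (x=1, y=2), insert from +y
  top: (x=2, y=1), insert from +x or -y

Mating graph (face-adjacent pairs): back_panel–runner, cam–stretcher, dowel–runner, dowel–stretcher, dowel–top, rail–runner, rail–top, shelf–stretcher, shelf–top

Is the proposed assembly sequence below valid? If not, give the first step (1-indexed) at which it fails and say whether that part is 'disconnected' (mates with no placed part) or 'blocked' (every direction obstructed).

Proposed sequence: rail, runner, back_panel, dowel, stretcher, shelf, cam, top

Valid

1. rail@(2, 0) [+x clear] — {rail}
2. runner@(1, 0) [+y clear] — {rail, runner}
3. back_panel@(0, 0) [-x clear] — {back_panel, rail, runner}
4. dowel@(1, 1) [+x clear] — {back_panel, dowel, rail, runner}
5. stretcher@(1, 2) [+y clear] — {back_panel, dowel, rail, runner, stretcher}
6. shelf@(2, 2) [+y clear] — {back_panel, dowel, rail, runner, shelf, stretcher}
7. cam@(1, 3) [+y clear] — {back_panel, cam, dowel, rail, runner, shelf, stretcher}
8. top@(2, 1) [+x clear] — {back_panel, cam, dowel, rail, runner, shelf, stretcher, top}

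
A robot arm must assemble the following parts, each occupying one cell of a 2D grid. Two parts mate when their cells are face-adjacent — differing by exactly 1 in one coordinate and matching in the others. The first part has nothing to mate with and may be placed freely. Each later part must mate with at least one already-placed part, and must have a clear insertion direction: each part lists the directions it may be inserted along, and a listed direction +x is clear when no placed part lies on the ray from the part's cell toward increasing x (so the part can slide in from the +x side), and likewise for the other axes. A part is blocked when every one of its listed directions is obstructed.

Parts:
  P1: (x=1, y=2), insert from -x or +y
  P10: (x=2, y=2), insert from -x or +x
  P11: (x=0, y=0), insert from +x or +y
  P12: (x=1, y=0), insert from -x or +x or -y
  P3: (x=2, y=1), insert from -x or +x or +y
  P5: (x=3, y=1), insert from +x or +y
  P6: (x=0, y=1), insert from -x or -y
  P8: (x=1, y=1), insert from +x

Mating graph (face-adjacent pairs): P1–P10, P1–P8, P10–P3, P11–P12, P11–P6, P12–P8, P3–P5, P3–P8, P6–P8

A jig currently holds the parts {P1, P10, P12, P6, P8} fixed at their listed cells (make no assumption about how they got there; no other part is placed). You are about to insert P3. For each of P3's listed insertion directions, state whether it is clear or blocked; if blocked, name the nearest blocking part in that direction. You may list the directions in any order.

+x: clear; +y: blocked by P10; -x: blocked by P8

-x: nearest on ray is P8@(1, 1) ⇒ blocked
+x: ray from P3(2, 1) has no placed part ⇒ clear
+y: nearest on ray is P10@(2, 2) ⇒ blocked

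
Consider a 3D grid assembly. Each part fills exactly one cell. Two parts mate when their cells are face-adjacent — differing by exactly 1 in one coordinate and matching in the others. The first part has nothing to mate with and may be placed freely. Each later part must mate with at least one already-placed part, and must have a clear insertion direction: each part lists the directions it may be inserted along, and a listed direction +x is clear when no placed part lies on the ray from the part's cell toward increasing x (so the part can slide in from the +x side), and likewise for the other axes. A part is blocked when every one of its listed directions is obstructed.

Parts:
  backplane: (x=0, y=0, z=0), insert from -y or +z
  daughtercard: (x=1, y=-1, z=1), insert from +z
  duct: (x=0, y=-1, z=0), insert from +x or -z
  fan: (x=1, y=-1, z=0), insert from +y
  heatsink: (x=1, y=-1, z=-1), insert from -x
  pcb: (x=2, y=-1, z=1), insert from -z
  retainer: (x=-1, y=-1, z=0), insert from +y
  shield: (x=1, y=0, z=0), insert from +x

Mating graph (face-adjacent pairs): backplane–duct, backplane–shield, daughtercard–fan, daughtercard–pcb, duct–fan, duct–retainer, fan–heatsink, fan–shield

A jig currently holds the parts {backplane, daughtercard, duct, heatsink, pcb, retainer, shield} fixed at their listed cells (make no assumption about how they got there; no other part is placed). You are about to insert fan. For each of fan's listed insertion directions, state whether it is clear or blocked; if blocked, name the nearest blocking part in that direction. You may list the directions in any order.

+y: blocked by shield

+y: nearest on ray is shield@(1, 0, 0) ⇒ blocked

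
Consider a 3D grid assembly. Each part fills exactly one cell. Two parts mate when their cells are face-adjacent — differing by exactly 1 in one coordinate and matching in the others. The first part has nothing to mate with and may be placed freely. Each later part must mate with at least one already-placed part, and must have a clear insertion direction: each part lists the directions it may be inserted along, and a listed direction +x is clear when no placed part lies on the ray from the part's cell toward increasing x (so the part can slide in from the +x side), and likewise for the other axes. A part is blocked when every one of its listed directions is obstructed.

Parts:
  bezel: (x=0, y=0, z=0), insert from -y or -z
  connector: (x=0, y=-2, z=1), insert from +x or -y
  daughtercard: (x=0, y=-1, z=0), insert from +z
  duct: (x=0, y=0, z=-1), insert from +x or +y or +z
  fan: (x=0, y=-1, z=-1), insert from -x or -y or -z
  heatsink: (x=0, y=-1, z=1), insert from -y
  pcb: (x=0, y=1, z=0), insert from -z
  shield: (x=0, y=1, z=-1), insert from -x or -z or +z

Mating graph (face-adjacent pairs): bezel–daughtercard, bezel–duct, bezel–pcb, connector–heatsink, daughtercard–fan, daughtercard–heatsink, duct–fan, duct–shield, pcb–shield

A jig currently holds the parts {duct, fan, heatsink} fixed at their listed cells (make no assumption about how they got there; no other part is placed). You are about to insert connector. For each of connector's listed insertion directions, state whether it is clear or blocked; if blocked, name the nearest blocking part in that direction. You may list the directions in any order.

+x: ray from connector(0, -2, 1) has no placed part ⇒ clear
-y: ray from connector(0, -2, 1) has no placed part ⇒ clear

+x: clear; -y: clear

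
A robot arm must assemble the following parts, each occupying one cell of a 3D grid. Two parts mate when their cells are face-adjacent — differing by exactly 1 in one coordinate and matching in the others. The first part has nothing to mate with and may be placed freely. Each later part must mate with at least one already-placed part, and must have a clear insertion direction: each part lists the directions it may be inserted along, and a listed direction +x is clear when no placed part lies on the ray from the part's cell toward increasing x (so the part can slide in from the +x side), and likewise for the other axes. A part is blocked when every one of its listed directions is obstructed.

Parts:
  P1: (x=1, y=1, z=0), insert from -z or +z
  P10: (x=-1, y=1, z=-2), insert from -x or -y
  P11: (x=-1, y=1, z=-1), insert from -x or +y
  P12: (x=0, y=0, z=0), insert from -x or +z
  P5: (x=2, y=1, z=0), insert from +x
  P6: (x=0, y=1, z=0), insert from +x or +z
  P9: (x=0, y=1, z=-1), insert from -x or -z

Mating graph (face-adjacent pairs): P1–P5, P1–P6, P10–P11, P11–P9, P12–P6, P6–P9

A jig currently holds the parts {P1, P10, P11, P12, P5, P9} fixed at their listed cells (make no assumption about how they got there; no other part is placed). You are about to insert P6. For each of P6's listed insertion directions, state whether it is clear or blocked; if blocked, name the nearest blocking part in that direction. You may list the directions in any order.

+x: nearest on ray is P1@(1, 1, 0) ⇒ blocked
+z: ray from P6(0, 1, 0) has no placed part ⇒ clear

+x: blocked by P1; +z: clear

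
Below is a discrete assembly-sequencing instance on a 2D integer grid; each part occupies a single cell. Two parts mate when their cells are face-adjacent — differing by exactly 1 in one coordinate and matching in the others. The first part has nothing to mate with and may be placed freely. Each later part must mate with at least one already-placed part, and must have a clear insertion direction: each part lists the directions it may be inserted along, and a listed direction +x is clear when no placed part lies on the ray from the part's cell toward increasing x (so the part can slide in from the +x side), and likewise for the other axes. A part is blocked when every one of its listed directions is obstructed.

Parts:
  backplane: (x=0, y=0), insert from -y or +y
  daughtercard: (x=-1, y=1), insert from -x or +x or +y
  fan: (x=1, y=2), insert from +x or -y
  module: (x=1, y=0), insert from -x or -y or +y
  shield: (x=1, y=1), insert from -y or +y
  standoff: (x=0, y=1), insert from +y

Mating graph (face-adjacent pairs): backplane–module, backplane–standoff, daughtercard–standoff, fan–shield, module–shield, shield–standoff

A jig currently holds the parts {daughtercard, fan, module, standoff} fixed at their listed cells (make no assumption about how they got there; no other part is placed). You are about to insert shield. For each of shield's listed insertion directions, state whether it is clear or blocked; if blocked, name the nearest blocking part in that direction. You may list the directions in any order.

+y: blocked by fan; -y: blocked by module

-y: nearest on ray is module@(1, 0) ⇒ blocked
+y: nearest on ray is fan@(1, 2) ⇒ blocked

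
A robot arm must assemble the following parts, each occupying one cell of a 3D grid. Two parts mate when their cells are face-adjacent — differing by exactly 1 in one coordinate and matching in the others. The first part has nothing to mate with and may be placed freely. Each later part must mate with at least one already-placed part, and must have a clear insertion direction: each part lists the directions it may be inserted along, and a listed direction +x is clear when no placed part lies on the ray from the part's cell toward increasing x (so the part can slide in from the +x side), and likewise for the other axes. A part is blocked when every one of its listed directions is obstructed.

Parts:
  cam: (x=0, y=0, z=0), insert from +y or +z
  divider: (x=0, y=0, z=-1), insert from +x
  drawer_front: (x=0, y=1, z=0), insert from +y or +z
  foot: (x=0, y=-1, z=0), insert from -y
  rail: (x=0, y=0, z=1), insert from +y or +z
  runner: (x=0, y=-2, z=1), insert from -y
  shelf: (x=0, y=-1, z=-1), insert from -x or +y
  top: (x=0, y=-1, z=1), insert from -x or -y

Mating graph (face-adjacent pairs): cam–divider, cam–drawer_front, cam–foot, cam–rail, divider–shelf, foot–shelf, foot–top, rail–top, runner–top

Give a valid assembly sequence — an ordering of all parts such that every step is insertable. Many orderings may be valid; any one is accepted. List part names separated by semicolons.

foot; shelf; cam; drawer_front; rail; top; runner; divider

1. foot@(0, -1, 0) [-y clear] — {foot}
2. shelf@(0, -1, -1) [-x clear] — {foot, shelf}
3. cam@(0, 0, 0) [+y clear] — {cam, foot, shelf}
4. drawer_front@(0, 1, 0) [+y clear] — {cam, drawer_front, foot, shelf}
5. rail@(0, 0, 1) [+y clear] — {cam, drawer_front, foot, rail, shelf}
6. top@(0, -1, 1) [-x clear] — {cam, drawer_front, foot, rail, shelf, top}
7. runner@(0, -2, 1) [-y clear] — {cam, drawer_front, foot, rail, runner, shelf, top}
8. divider@(0, 0, -1) [+x clear] — {cam, divider, drawer_front, foot, rail, runner, shelf, top}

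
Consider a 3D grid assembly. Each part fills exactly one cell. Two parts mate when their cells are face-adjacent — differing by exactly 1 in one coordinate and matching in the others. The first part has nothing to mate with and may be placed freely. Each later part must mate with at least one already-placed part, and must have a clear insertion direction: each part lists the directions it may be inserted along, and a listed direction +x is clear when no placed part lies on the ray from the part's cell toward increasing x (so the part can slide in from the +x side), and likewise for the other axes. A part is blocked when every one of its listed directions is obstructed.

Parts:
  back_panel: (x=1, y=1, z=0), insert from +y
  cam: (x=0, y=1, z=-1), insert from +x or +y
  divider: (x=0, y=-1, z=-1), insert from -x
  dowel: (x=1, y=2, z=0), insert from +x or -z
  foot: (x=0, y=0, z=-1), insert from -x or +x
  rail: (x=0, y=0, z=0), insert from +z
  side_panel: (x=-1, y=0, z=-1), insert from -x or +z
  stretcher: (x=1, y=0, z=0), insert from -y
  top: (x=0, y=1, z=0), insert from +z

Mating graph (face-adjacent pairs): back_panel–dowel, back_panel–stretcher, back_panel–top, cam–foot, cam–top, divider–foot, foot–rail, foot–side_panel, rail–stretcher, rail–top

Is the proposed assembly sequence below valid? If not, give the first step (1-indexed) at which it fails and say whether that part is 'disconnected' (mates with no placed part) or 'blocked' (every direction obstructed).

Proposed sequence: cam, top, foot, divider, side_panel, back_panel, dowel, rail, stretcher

Valid

1. cam@(0, 1, -1) [+x clear] — {cam}
2. top@(0, 1, 0) [+z clear] — {cam, top}
3. foot@(0, 0, -1) [-x clear] — {cam, foot, top}
4. divider@(0, -1, -1) [-x clear] — {cam, divider, foot, top}
5. side_panel@(-1, 0, -1) [-x clear] — {cam, divider, foot, side_panel, top}
6. back_panel@(1, 1, 0) [+y clear] — {back_panel, cam, divider, foot, side_panel, top}
7. dowel@(1, 2, 0) [+x clear] — {back_panel, cam, divider, dowel, foot, side_panel, top}
8. rail@(0, 0, 0) [+z clear] — {back_panel, cam, divider, dowel, foot, rail, side_panel, top}
9. stretcher@(1, 0, 0) [-y clear] — {back_panel, cam, divider, dowel, foot, rail, side_panel, stretcher, top}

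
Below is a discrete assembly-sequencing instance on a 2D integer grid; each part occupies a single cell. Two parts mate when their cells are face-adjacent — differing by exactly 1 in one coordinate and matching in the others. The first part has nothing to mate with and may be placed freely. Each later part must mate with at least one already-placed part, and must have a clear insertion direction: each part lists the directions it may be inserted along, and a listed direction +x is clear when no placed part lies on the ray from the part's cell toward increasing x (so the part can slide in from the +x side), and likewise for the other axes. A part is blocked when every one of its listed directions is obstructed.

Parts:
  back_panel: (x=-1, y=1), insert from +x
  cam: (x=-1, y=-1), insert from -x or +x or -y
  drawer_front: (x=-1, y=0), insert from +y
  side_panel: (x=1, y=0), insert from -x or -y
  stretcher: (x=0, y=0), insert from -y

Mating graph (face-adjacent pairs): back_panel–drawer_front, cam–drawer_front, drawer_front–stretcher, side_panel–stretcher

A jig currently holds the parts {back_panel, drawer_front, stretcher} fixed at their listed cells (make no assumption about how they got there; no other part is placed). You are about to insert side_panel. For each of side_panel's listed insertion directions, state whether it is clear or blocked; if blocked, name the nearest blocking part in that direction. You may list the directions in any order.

-x: nearest on ray is stretcher@(0, 0) ⇒ blocked
-y: ray from side_panel(1, 0) has no placed part ⇒ clear

-x: blocked by stretcher; -y: clear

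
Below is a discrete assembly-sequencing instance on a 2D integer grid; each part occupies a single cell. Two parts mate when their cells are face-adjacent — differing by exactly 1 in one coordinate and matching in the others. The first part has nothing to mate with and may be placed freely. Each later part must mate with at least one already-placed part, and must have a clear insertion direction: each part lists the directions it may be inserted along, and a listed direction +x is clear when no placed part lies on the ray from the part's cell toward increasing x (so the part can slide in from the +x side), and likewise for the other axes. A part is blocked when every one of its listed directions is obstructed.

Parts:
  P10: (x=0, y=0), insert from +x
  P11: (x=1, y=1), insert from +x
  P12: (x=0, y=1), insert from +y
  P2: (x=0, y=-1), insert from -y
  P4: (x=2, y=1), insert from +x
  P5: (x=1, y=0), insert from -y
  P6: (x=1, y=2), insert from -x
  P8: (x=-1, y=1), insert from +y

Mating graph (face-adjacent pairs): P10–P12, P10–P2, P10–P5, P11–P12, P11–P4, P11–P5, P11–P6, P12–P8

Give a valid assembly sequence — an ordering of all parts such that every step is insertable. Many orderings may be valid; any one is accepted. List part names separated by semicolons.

1. P8@(-1, 1) [+y clear] — {P8}
2. P12@(0, 1) [+y clear] — {P12, P8}
3. P10@(0, 0) [+x clear] — {P10, P12, P8}
4. P5@(1, 0) [-y clear] — {P10, P12, P5, P8}
5. P2@(0, -1) [-y clear] — {P10, P12, P2, P5, P8}
6. P11@(1, 1) [+x clear] — {P10, P11, P12, P2, P5, P8}
7. P6@(1, 2) [-x clear] — {P10, P11, P12, P2, P5, P6, P8}
8. P4@(2, 1) [+x clear] — {P10, P11, P12, P2, P4, P5, P6, P8}

P8; P12; P10; P5; P2; P11; P6; P4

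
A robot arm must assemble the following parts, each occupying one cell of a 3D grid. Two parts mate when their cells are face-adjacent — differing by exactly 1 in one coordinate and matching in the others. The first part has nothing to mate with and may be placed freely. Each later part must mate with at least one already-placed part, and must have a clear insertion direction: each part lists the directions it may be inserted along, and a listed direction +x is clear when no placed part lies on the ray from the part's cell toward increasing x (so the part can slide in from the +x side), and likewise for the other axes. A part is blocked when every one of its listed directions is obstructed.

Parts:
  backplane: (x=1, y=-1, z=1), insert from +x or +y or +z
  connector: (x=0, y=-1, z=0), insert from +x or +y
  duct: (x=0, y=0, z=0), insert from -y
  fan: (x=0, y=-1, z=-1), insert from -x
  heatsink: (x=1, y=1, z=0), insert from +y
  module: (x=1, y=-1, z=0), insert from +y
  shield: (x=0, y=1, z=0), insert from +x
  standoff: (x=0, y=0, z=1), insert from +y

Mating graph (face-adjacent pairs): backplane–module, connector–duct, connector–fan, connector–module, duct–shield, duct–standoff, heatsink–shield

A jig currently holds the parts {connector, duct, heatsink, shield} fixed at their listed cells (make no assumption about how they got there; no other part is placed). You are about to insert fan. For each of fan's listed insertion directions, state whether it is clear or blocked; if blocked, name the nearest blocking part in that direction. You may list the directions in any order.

-x: ray from fan(0, -1, -1) has no placed part ⇒ clear

-x: clear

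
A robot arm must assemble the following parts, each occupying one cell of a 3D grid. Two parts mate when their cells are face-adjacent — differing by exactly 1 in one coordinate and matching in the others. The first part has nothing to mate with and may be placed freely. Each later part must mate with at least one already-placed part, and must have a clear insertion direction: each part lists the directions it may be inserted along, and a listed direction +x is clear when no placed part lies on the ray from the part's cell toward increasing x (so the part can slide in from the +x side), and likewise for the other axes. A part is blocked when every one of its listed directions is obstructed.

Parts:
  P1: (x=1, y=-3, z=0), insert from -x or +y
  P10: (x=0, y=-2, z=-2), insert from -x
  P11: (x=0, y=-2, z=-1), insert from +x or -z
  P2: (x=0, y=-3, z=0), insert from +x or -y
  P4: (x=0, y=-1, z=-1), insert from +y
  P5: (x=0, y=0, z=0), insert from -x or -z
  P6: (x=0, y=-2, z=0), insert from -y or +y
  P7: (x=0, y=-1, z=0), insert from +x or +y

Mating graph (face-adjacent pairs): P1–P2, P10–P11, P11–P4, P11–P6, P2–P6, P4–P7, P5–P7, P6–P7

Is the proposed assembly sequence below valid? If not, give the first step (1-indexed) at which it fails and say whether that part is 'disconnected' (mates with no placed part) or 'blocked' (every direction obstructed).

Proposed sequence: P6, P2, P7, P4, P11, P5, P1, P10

Valid

1. P6@(0, -2, 0) [-y clear] — {P6}
2. P2@(0, -3, 0) [+x clear] — {P2, P6}
3. P7@(0, -1, 0) [+x clear] — {P2, P6, P7}
4. P4@(0, -1, -1) [+y clear] — {P2, P4, P6, P7}
5. P11@(0, -2, -1) [+x clear] — {P11, P2, P4, P6, P7}
6. P5@(0, 0, 0) [-x clear] — {P11, P2, P4, P5, P6, P7}
7. P1@(1, -3, 0) [+y clear] — {P1, P11, P2, P4, P5, P6, P7}
8. P10@(0, -2, -2) [-x clear] — {P1, P10, P11, P2, P4, P5, P6, P7}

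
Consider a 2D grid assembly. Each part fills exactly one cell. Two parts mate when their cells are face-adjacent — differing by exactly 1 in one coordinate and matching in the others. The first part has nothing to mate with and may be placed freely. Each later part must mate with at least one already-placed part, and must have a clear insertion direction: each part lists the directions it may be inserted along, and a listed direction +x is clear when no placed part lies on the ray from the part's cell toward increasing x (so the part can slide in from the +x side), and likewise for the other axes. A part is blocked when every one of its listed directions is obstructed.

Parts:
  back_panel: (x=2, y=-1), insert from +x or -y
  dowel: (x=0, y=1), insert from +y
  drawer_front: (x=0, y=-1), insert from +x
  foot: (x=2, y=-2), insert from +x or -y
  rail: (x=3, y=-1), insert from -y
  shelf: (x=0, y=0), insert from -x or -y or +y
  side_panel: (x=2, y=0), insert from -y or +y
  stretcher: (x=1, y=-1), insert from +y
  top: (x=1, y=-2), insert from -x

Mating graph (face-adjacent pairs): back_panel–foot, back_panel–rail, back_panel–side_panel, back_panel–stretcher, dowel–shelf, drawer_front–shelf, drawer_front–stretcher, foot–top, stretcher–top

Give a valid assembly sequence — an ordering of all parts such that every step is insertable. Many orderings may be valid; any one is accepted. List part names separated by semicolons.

1. shelf@(0, 0) [-x clear] — {shelf}
2. dowel@(0, 1) [+y clear] — {dowel, shelf}
3. drawer_front@(0, -1) [+x clear] — {dowel, drawer_front, shelf}
4. stretcher@(1, -1) [+y clear] — {dowel, drawer_front, shelf, stretcher}
5. back_panel@(2, -1) [+x clear] — {back_panel, dowel, drawer_front, shelf, stretcher}
6. foot@(2, -2) [+x clear] — {back_panel, dowel, drawer_front, foot, shelf, stretcher}
7. top@(1, -2) [-x clear] — {back_panel, dowel, drawer_front, foot, shelf, stretcher, top}
8. rail@(3, -1) [-y clear] — {back_panel, dowel, drawer_front, foot, rail, shelf, stretcher, top}
9. side_panel@(2, 0) [+y clear] — {back_panel, dowel, drawer_front, foot, rail, shelf, side_panel, stretcher, top}

shelf; dowel; drawer_front; stretcher; back_panel; foot; top; rail; side_panel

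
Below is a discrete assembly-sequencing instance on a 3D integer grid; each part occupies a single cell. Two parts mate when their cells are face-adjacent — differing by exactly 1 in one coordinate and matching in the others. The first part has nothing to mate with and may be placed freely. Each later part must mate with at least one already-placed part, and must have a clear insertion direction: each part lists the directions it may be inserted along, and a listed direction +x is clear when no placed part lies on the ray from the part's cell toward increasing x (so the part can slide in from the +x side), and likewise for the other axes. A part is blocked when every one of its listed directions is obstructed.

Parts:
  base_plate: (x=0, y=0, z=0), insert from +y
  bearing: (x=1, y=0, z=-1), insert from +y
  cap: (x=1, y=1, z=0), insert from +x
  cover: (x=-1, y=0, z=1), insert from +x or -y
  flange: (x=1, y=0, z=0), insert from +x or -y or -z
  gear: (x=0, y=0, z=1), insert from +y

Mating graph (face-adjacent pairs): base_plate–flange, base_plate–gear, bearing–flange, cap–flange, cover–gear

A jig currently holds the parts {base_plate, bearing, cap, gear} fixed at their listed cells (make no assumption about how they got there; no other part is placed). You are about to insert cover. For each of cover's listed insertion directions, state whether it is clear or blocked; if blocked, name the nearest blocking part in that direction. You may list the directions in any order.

+x: nearest on ray is gear@(0, 0, 1) ⇒ blocked
-y: ray from cover(-1, 0, 1) has no placed part ⇒ clear

+x: blocked by gear; -y: clear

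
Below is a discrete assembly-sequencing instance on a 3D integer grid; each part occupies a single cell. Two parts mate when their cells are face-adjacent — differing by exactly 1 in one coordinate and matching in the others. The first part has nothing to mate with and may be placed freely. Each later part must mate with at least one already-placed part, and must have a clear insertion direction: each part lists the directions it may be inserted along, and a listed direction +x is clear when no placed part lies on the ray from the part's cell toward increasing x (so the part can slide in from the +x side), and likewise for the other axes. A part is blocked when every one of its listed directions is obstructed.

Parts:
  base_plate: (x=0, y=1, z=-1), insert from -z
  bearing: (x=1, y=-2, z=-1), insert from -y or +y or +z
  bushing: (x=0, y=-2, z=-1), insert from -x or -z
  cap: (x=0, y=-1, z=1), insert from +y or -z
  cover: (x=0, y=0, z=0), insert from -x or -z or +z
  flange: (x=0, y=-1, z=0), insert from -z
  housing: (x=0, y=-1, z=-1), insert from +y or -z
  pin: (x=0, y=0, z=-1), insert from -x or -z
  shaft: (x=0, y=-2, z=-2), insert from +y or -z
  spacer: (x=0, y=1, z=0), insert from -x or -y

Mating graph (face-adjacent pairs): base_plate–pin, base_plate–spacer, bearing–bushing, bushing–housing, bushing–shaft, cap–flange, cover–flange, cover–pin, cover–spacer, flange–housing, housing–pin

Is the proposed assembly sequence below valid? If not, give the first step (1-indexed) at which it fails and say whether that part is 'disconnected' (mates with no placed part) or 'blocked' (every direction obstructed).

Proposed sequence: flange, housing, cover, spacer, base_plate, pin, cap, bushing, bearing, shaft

Valid

1. flange@(0, -1, 0) [-z clear] — {flange}
2. housing@(0, -1, -1) [+y clear] — {flange, housing}
3. cover@(0, 0, 0) [-x clear] — {cover, flange, housing}
4. spacer@(0, 1, 0) [-x clear] — {cover, flange, housing, spacer}
5. base_plate@(0, 1, -1) [-z clear] — {base_plate, cover, flange, housing, spacer}
6. pin@(0, 0, -1) [-x clear] — {base_plate, cover, flange, housing, pin, spacer}
7. cap@(0, -1, 1) [+y clear] — {base_plate, cap, cover, flange, housing, pin, spacer}
8. bushing@(0, -2, -1) [-x clear] — {base_plate, bushing, cap, cover, flange, housing, pin, spacer}
9. bearing@(1, -2, -1) [-y clear] — {base_plate, bearing, bushing, cap, cover, flange, housing, pin, spacer}
10. shaft@(0, -2, -2) [+y clear] — {base_plate, bearing, bushing, cap, cover, flange, housing, pin, shaft, spacer}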